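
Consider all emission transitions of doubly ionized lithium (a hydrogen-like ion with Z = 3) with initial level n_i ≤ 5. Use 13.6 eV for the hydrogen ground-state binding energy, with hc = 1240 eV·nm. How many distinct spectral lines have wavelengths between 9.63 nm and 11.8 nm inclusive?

Enumerate all n_i → n_f pairs with 1 ≤ n_f < n_i ≤ 5 and compute λ = 1240 / [13.6·9·(1/n_f² − 1/n_i²)].
Lines falling in [9.63, 11.8] nm: 5→1 (10.55 nm), 4→1 (10.81 nm), 3→1 (11.40 nm).

3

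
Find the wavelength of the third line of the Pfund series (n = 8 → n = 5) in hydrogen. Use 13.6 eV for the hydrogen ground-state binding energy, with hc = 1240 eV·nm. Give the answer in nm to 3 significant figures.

The Pfund series terminates on n_f = 5; the third line has n_i = 5+3 = 8.
ΔE = 13.60 × (1/5² − 1/8²) = 0.3315 eV.
λ = 1240 / 0.3315 = 3740 nm.

3740 nm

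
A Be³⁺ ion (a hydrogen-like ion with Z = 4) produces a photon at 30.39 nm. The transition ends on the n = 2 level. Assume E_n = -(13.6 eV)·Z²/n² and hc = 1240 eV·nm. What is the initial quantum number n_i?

The photon energy is ΔE = hc/λ = 1240 / 30.39 = 40.80 eV.
With Z = 4, ΔE = 217.6 × (1/n_f² − 1/n_i²), so 1/n_f² − 1/n_i² = 0.1875.
With n_f = 2: 1/n_i² = 1/4 − 0.1875 = 0.06249, so n_i ≈ 4.00.

n_i = 4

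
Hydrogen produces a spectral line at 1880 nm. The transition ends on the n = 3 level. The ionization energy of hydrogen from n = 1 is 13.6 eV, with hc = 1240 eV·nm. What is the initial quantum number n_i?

n_i = 4

The photon energy is ΔE = hc/λ = 1240 / 1880 = 0.6596 eV.
With Z = 1, ΔE = 13.60 × (1/n_f² − 1/n_i²), so 1/n_f² − 1/n_i² = 0.04850.
With n_f = 3: 1/n_i² = 1/9 − 0.04850 = 0.06261, so n_i ≈ 4.00.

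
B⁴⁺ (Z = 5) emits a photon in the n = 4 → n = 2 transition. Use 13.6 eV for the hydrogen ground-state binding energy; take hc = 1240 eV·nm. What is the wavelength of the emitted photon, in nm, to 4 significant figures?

19.45 nm

For Z = 5 the level energies scale as Z², so the effective Rydberg energy is 13.6 × 25 = 340.0 eV.
ΔE = 340.0 × (1/2² − 1/4²) = 340.0 × 0.1875 = 63.75 eV.
λ = hc/ΔE = 1240 / 63.75 = 19.45 nm.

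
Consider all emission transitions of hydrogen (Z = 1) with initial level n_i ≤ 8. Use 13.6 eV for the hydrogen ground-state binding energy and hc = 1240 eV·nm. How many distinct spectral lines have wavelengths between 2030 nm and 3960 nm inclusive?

Enumerate all n_i → n_f pairs with 1 ≤ n_f < n_i ≤ 8 and compute λ = 1240 / [13.6·1·(1/n_f² − 1/n_i²)].
Lines falling in [2030, 3960] nm: 7→4 (2166 nm), 6→4 (2626 nm), 8→5 (3741 nm).

3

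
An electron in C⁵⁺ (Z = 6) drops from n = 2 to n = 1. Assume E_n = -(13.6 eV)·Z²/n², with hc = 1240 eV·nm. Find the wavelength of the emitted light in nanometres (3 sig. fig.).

For Z = 6 the level energies scale as Z², so the effective Rydberg energy is 13.6 × 36 = 489.6 eV.
ΔE = 489.6 × (1/1² − 1/2²) = 489.6 × 0.7500 = 367.2 eV.
λ = hc/ΔE = 1240 / 367.2 = 3.38 nm.

3.38 nm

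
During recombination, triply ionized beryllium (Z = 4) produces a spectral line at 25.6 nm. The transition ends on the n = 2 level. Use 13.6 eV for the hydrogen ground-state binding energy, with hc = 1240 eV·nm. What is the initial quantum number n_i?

The photon energy is ΔE = hc/λ = 1240 / 25.6 = 48.44 eV.
With Z = 4, ΔE = 217.6 × (1/n_f² − 1/n_i²), so 1/n_f² − 1/n_i² = 0.2226.
With n_f = 2: 1/n_i² = 1/4 − 0.2226 = 0.02740, so n_i ≈ 6.04.

n_i = 6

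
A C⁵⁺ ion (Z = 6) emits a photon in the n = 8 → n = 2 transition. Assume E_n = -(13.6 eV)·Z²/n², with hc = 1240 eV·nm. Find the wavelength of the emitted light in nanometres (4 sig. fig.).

10.81 nm

For Z = 6 the level energies scale as Z², so the effective Rydberg energy is 13.6 × 36 = 489.6 eV.
ΔE = 489.6 × (1/2² − 1/8²) = 489.6 × 0.2344 = 114.8 eV.
λ = hc/ΔE = 1240 / 114.8 = 10.81 nm.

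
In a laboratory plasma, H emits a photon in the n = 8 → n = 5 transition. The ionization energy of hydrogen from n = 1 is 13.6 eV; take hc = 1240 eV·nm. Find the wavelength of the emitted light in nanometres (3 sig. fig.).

ΔE = 13.60 × (1/5² − 1/8²) = 13.60 × 0.02438 = 0.3315 eV.
λ = hc/ΔE = 1240 / 0.3315 = 3740 nm.
This line belongs to the Pfund series.

3740 nm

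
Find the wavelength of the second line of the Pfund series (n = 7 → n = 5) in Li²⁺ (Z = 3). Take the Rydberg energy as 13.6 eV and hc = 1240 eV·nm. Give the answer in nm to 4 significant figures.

517.1 nm

The Pfund series terminates on n_f = 5; the second line has n_i = 5+2 = 7.
ΔE = 122.4 × (1/5² − 1/7²) = 2.398 eV.
λ = 1240 / 2.398 = 517.1 nm.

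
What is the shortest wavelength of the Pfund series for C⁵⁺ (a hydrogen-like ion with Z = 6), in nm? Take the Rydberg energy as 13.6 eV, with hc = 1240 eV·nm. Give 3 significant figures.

63.3 nm

The Pfund series has lower level n_f = 5; the series limit corresponds to n_i → ∞.
ΔE_max = 13.6 × 36 / 5² = 19.58 eV.
λ_min = 1240 / 19.58 = 63.3 nm.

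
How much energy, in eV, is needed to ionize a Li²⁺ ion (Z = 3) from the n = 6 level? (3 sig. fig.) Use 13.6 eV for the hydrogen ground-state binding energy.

E_n = −13.6 Z²/n² = −122.4/n² eV for Z = 3.
E_6 = −122.4/36 = −3.40 eV, so ionization (to E = 0) requires 3.40 eV.

3.40 eV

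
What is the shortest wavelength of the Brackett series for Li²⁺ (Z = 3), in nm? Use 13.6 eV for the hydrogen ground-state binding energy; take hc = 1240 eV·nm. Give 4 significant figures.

162.1 nm

The Brackett series has lower level n_f = 4; the series limit corresponds to n_i → ∞.
ΔE_max = 13.6 × 9 / 4² = 7.650 eV.
λ_min = 1240 / 7.650 = 162.1 nm.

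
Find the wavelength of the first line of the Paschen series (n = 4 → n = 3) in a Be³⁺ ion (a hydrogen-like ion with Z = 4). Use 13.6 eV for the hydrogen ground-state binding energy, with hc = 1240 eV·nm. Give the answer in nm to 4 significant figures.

The Paschen series terminates on n_f = 3; the first line has n_i = 3+1 = 4.
ΔE = 217.6 × (1/3² − 1/4²) = 10.58 eV.
λ = 1240 / 10.58 = 117.2 nm.

117.2 nm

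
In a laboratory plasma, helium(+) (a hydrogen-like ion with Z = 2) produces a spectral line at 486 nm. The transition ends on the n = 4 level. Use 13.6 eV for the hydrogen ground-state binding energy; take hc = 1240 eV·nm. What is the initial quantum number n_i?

n_i = 8

The photon energy is ΔE = hc/λ = 1240 / 486 = 2.551 eV.
With Z = 2, ΔE = 54.40 × (1/n_f² − 1/n_i²), so 1/n_f² − 1/n_i² = 0.04690.
With n_f = 4: 1/n_i² = 1/16 − 0.04690 = 0.01560, so n_i ≈ 8.01.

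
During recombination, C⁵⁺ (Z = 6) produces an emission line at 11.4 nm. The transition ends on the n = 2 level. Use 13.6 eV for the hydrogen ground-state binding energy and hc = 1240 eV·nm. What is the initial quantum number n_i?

The photon energy is ΔE = hc/λ = 1240 / 11.4 = 108.8 eV.
With Z = 6, ΔE = 489.6 × (1/n_f² − 1/n_i²), so 1/n_f² − 1/n_i² = 0.2222.
With n_f = 2: 1/n_i² = 1/4 − 0.2222 = 0.02784, so n_i ≈ 5.99.

n_i = 6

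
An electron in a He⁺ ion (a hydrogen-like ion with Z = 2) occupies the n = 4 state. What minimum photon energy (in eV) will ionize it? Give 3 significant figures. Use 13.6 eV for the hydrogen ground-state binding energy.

3.40 eV

E_n = −13.6 Z²/n² = −54.40/n² eV for Z = 2.
E_4 = −54.40/16 = −3.40 eV, so ionization (to E = 0) requires 3.40 eV.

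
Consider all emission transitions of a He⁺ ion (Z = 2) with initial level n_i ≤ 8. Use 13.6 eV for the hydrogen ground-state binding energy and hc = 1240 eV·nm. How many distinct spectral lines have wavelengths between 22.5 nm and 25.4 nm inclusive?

5

Enumerate all n_i → n_f pairs with 1 ≤ n_f < n_i ≤ 8 and compute λ = 1240 / [13.6·4·(1/n_f² − 1/n_i²)].
Lines falling in [22.5, 25.4] nm: 8→1 (23.16 nm), 7→1 (23.27 nm), 6→1 (23.45 nm), 5→1 (23.74 nm), 4→1 (24.31 nm).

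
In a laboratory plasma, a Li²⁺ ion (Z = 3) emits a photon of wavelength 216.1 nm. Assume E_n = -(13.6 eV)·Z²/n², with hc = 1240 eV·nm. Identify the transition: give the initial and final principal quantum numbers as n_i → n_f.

The photon energy is ΔE = hc/λ = 1240 / 216.1 = 5.738 eV.
With Z = 3, ΔE = 122.4 × (1/n_f² − 1/n_i²), so 1/n_f² − 1/n_i² = 0.04688.
Trying n_f = 4 gives 1/n_i² = 0.01562, i.e. n_i ≈ 8; this pair matches.

n_i = 8, n_f = 4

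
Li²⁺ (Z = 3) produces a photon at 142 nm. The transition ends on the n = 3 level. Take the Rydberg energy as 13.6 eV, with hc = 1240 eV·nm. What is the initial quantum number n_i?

The photon energy is ΔE = hc/λ = 1240 / 142 = 8.732 eV.
With Z = 3, ΔE = 122.4 × (1/n_f² − 1/n_i²), so 1/n_f² − 1/n_i² = 0.07134.
With n_f = 3: 1/n_i² = 1/9 − 0.07134 = 0.03977, so n_i ≈ 5.01.

n_i = 5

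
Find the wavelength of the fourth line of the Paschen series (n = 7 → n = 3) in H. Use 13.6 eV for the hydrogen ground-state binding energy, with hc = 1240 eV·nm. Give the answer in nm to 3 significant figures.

The Paschen series terminates on n_f = 3; the fourth line has n_i = 3+4 = 7.
ΔE = 13.60 × (1/3² − 1/7²) = 1.234 eV.
λ = 1240 / 1.234 = 1010 nm.

1010 nm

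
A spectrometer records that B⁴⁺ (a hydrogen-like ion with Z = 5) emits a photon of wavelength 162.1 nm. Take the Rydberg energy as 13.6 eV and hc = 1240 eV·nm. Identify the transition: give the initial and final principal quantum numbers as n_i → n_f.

The photon energy is ΔE = hc/λ = 1240 / 162.1 = 7.650 eV.
With Z = 5, ΔE = 340.0 × (1/n_f² − 1/n_i²), so 1/n_f² − 1/n_i² = 0.02250.
Trying n_f = 4 gives 1/n_i² = 0.04000, i.e. n_i ≈ 5; this pair matches.

n_i = 5, n_f = 4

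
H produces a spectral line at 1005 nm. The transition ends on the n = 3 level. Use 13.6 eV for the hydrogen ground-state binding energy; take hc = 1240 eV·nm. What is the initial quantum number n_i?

n_i = 7

The photon energy is ΔE = hc/λ = 1240 / 1005 = 1.234 eV.
With Z = 1, ΔE = 13.60 × (1/n_f² − 1/n_i²), so 1/n_f² − 1/n_i² = 0.09072.
With n_f = 3: 1/n_i² = 1/9 − 0.09072 = 0.02039, so n_i ≈ 7.00.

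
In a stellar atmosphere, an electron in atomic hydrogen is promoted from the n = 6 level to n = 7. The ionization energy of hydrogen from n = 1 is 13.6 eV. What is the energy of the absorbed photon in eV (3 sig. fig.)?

E_7 = −13.60/49 = −0.2776 eV and E_6 = −13.60/36 = −0.3778 eV.
The photon energy is |E_7 − E_6| = 0.100 eV.

0.100 eV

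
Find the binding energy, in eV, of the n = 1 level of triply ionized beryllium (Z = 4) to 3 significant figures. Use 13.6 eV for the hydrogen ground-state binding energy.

218 eV

E_n = −13.6 Z²/n² = −217.6/n² eV for Z = 4.
E_1 = −217.6/1 = −218 eV, so ionization (to E = 0) requires 218 eV.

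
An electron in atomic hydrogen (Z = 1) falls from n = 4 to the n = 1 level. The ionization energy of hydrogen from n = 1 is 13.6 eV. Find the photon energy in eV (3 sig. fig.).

12.8 eV

E_4 = −13.60/16 = −0.8500 eV and E_1 = −13.60/1 = −13.60 eV.
The photon energy is |E_4 − E_1| = 12.8 eV.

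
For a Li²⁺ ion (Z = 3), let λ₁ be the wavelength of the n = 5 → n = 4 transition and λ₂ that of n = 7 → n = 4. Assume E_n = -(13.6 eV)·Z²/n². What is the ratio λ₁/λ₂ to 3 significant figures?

1.87

λ ∝ 1/ΔE ∝ 1/(1/n_f² − 1/n_i²), and the Z² and hc factors cancel in the ratio.
λ₁/λ₂ = (1/4² − 1/7²)/(1/4² − 1/5²) = 0.04209/0.02250 = 1.87.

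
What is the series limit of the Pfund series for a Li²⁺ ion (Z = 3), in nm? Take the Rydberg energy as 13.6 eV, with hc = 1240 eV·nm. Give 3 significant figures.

The Pfund series has lower level n_f = 5; the series limit corresponds to n_i → ∞.
ΔE_max = 13.6 × 9 / 5² = 4.896 eV.
λ_min = 1240 / 4.896 = 253 nm.

253 nm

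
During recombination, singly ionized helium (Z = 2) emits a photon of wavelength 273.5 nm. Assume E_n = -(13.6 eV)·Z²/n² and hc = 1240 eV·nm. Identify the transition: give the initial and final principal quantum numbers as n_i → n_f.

n_i = 6, n_f = 3

The photon energy is ΔE = hc/λ = 1240 / 273.5 = 4.534 eV.
With Z = 2, ΔE = 54.40 × (1/n_f² − 1/n_i²), so 1/n_f² − 1/n_i² = 0.08334.
Trying n_f = 3 gives 1/n_i² = 0.02777, i.e. n_i ≈ 6; this pair matches.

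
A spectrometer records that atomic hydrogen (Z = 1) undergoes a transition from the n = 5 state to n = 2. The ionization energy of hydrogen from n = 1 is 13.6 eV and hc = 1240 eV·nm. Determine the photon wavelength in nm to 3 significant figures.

ΔE = 13.60 × (1/2² − 1/5²) = 13.60 × 0.2100 = 2.856 eV.
λ = hc/ΔE = 1240 / 2.856 = 434 nm.

434 nm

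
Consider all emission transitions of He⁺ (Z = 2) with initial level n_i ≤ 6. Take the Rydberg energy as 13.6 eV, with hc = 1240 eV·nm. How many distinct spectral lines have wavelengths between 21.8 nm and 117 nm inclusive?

7

Enumerate all n_i → n_f pairs with 1 ≤ n_f < n_i ≤ 6 and compute λ = 1240 / [13.6·4·(1/n_f² − 1/n_i²)].
Lines falling in [21.8, 117] nm: 6→1 (23.45 nm), 5→1 (23.74 nm), 4→1 (24.31 nm), 3→1 (25.64 nm), 2→1 (30.39 nm), 6→2 (102.6 nm), 5→2 (108.5 nm).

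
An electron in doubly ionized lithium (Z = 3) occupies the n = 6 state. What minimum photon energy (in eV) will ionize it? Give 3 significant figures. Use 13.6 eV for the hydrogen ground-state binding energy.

3.40 eV

E_n = −13.6 Z²/n² = −122.4/n² eV for Z = 3.
E_6 = −122.4/36 = −3.40 eV, so ionization (to E = 0) requires 3.40 eV.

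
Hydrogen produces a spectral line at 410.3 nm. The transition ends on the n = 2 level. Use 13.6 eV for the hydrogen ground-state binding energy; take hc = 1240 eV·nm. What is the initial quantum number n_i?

The photon energy is ΔE = hc/λ = 1240 / 410.3 = 3.022 eV.
With Z = 1, ΔE = 13.60 × (1/n_f² − 1/n_i²), so 1/n_f² − 1/n_i² = 0.2222.
With n_f = 2: 1/n_i² = 1/4 − 0.2222 = 0.02778, so n_i ≈ 6.00.

n_i = 6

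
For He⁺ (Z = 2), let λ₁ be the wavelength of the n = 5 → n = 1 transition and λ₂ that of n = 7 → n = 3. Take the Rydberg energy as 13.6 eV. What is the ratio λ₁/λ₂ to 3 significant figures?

0.0945

λ ∝ 1/ΔE ∝ 1/(1/n_f² − 1/n_i²), and the Z² and hc factors cancel in the ratio.
λ₁/λ₂ = (1/3² − 1/7²)/(1/1² − 1/5²) = 0.09070/0.9600 = 0.0945.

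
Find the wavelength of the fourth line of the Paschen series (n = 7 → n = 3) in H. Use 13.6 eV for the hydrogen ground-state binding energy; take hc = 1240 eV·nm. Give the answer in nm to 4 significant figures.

The Paschen series terminates on n_f = 3; the fourth line has n_i = 3+4 = 7.
ΔE = 13.60 × (1/3² − 1/7²) = 1.234 eV.
λ = 1240 / 1.234 = 1005 nm.

1005 nm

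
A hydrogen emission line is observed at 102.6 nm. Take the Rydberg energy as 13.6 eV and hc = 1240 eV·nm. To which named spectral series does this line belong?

ΔE = 1240/102.6 = 12.09 eV.
This matches 13.6 × (1/1² − 1/3²), so n_f = 1: the Lyman series.

Lyman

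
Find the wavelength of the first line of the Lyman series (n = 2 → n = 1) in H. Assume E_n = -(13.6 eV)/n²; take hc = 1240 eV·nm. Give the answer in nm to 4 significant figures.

The Lyman series terminates on n_f = 1; the first line has n_i = 1+1 = 2.
ΔE = 13.60 × (1/1² − 1/2²) = 10.20 eV.
λ = 1240 / 10.20 = 121.6 nm.

121.6 nm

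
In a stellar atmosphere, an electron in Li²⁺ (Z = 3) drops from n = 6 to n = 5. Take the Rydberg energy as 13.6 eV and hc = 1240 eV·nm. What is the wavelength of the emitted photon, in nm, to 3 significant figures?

829 nm

For Z = 3 the level energies scale as Z², so the effective Rydberg energy is 13.6 × 9 = 122.4 eV.
ΔE = 122.4 × (1/5² − 1/6²) = 122.4 × 0.01222 = 1.496 eV.
λ = hc/ΔE = 1240 / 1.496 = 829 nm.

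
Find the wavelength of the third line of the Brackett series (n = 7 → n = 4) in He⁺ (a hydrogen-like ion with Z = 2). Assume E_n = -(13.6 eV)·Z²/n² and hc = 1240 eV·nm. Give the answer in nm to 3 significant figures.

542 nm

The Brackett series terminates on n_f = 4; the third line has n_i = 4+3 = 7.
ΔE = 54.40 × (1/4² − 1/7²) = 2.290 eV.
λ = 1240 / 2.290 = 542 nm.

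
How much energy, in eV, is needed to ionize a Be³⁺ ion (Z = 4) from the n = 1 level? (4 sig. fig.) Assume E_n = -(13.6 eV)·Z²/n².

E_n = −13.6 Z²/n² = −217.6/n² eV for Z = 4.
E_1 = −217.6/1 = −217.6 eV, so ionization (to E = 0) requires 217.6 eV.

217.6 eV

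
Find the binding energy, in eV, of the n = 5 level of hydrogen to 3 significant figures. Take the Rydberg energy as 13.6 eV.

0.544 eV

E_5 = −13.60/25 = −0.544 eV, so ionization (to E = 0) requires 0.544 eV.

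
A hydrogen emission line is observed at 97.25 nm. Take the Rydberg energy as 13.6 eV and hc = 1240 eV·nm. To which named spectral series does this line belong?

ΔE = 1240/97.25 = 12.75 eV.
This matches 13.6 × (1/1² − 1/4²), so n_f = 1: the Lyman series.

Lyman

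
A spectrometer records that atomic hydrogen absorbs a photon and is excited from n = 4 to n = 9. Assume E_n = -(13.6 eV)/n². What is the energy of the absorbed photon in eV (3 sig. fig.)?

E_9 = −13.60/81 = −0.1679 eV and E_4 = −13.60/16 = −0.8500 eV.
The photon energy is |E_9 − E_4| = 0.682 eV.

0.682 eV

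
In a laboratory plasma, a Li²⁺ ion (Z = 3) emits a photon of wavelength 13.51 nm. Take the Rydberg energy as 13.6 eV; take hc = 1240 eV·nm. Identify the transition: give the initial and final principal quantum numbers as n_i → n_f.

n_i = 2, n_f = 1

The photon energy is ΔE = hc/λ = 1240 / 13.51 = 91.78 eV.
With Z = 3, ΔE = 122.4 × (1/n_f² − 1/n_i²), so 1/n_f² − 1/n_i² = 0.7499.
Trying n_f = 1 gives 1/n_i² = 0.2501, i.e. n_i ≈ 2; this pair matches.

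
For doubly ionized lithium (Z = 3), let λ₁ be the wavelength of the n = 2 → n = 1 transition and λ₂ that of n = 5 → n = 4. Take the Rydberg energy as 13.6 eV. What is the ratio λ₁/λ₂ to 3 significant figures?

λ ∝ 1/ΔE ∝ 1/(1/n_f² − 1/n_i²), and the Z² and hc factors cancel in the ratio.
λ₁/λ₂ = (1/4² − 1/5²)/(1/1² − 1/2²) = 0.02250/0.7500 = 0.0300.

0.0300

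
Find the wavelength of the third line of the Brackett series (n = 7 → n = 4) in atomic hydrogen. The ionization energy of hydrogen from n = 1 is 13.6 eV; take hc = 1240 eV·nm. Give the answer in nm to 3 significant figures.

The Brackett series terminates on n_f = 4; the third line has n_i = 4+3 = 7.
ΔE = 13.60 × (1/4² − 1/7²) = 0.5724 eV.
λ = 1240 / 0.5724 = 2170 nm.

2170 nm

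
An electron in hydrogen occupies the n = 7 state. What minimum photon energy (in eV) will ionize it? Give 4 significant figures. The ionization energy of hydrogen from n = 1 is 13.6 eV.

0.2776 eV

E_7 = −13.60/49 = −0.2776 eV, so ionization (to E = 0) requires 0.2776 eV.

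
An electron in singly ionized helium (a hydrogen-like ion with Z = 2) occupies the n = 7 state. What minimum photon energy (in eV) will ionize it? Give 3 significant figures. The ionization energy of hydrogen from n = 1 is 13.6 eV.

1.11 eV

E_n = −13.6 Z²/n² = −54.40/n² eV for Z = 2.
E_7 = −54.40/49 = −1.11 eV, so ionization (to E = 0) requires 1.11 eV.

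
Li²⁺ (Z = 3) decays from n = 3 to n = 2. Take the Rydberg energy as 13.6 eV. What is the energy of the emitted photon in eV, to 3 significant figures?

17.0 eV

The Bohr energies scale as Z², so for Z = 3: E_n = −122.4/n² eV.
E_3 = −122.4/9 = −13.60 eV and E_2 = −122.4/4 = −30.60 eV.
The photon energy is |E_3 − E_2| = 17.0 eV.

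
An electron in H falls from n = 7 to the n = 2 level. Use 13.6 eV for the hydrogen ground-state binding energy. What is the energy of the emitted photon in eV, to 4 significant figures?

E_7 = −13.60/49 = −0.2776 eV and E_2 = −13.60/4 = −3.400 eV.
The photon energy is |E_7 − E_2| = 3.122 eV.

3.122 eV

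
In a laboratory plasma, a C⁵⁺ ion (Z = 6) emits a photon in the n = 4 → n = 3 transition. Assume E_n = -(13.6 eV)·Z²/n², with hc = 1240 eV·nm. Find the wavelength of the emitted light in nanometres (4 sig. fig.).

52.10 nm

For Z = 6 the level energies scale as Z², so the effective Rydberg energy is 13.6 × 36 = 489.6 eV.
ΔE = 489.6 × (1/3² − 1/4²) = 489.6 × 0.04861 = 23.80 eV.
λ = hc/ΔE = 1240 / 23.80 = 52.10 nm.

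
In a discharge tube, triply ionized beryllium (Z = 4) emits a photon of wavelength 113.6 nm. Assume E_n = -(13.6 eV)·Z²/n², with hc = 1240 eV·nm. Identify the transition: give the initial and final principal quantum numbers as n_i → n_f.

The photon energy is ΔE = hc/λ = 1240 / 113.6 = 10.92 eV.
With Z = 4, ΔE = 217.6 × (1/n_f² − 1/n_i²), so 1/n_f² − 1/n_i² = 0.05016.
Trying n_f = 4 gives 1/n_i² = 0.01234, i.e. n_i ≈ 9; this pair matches.

n_i = 9, n_f = 4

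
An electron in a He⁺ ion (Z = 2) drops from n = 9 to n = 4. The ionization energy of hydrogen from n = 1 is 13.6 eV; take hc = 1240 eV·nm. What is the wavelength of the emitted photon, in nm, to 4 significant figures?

454.5 nm

For Z = 2 the level energies scale as Z², so the effective Rydberg energy is 13.6 × 4 = 54.40 eV.
ΔE = 54.40 × (1/4² − 1/9²) = 54.40 × 0.05015 = 2.728 eV.
λ = hc/ΔE = 1240 / 2.728 = 454.5 nm.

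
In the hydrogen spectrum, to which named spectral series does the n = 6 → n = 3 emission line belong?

Paschen

The series is set by the lower level: n_f = 3 is the Paschen series.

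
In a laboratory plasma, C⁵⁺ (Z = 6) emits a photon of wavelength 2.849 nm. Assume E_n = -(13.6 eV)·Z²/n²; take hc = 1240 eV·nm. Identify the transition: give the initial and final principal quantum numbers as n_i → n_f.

n_i = 3, n_f = 1

The photon energy is ΔE = hc/λ = 1240 / 2.849 = 435.2 eV.
With Z = 6, ΔE = 489.6 × (1/n_f² − 1/n_i²), so 1/n_f² − 1/n_i² = 0.8890.
Trying n_f = 1 gives 1/n_i² = 0.1110, i.e. n_i ≈ 3; this pair matches.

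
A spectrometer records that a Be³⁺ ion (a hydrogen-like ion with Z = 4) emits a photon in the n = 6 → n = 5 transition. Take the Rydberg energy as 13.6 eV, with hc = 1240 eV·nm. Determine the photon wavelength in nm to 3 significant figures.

466 nm

For Z = 4 the level energies scale as Z², so the effective Rydberg energy is 13.6 × 16 = 217.6 eV.
ΔE = 217.6 × (1/5² − 1/6²) = 217.6 × 0.01222 = 2.660 eV.
λ = hc/ΔE = 1240 / 2.660 = 466 nm.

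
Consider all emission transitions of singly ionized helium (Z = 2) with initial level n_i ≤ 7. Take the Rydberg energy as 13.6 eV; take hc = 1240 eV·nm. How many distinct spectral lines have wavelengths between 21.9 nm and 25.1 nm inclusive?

Enumerate all n_i → n_f pairs with 1 ≤ n_f < n_i ≤ 7 and compute λ = 1240 / [13.6·4·(1/n_f² − 1/n_i²)].
Lines falling in [21.9, 25.1] nm: 7→1 (23.27 nm), 6→1 (23.45 nm), 5→1 (23.74 nm), 4→1 (24.31 nm).

4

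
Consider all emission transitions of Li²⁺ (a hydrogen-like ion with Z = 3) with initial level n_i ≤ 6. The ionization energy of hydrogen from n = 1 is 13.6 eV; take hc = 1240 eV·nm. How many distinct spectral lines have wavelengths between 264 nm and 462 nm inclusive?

Enumerate all n_i → n_f pairs with 1 ≤ n_f < n_i ≤ 6 and compute λ = 1240 / [13.6·9·(1/n_f² − 1/n_i²)].
Lines falling in [264, 462] nm: 6→4 (291.8 nm), 5→4 (450.3 nm).

2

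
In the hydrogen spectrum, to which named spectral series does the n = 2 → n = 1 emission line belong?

The series is set by the lower level: n_f = 1 is the Lyman series.

Lyman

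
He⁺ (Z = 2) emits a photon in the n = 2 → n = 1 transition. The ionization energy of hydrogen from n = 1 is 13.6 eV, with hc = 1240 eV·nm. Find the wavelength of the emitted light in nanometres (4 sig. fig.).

30.39 nm

For Z = 2 the level energies scale as Z², so the effective Rydberg energy is 13.6 × 4 = 54.40 eV.
ΔE = 54.40 × (1/1² − 1/2²) = 54.40 × 0.7500 = 40.80 eV.
λ = hc/ΔE = 1240 / 40.80 = 30.39 nm.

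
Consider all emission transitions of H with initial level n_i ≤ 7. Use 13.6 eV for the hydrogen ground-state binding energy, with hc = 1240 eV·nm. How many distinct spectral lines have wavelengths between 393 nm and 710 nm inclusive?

Enumerate all n_i → n_f pairs with 1 ≤ n_f < n_i ≤ 7 and compute λ = 1240 / [13.6·1·(1/n_f² − 1/n_i²)].
Lines falling in [393, 710] nm: 7→2 (397.1 nm), 6→2 (410.3 nm), 5→2 (434.2 nm), 4→2 (486.3 nm), 3→2 (656.5 nm).

5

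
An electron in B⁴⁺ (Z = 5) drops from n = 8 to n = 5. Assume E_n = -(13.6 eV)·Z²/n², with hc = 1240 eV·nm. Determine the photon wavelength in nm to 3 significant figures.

For Z = 5 the level energies scale as Z², so the effective Rydberg energy is 13.6 × 25 = 340.0 eV.
ΔE = 340.0 × (1/5² − 1/8²) = 340.0 × 0.02438 = 8.288 eV.
λ = hc/ΔE = 1240 / 8.288 = 150 nm.

150 nm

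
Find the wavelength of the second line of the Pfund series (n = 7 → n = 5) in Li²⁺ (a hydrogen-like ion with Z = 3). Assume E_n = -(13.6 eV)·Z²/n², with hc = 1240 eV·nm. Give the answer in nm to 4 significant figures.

517.1 nm

The Pfund series terminates on n_f = 5; the second line has n_i = 5+2 = 7.
ΔE = 122.4 × (1/5² − 1/7²) = 2.398 eV.
λ = 1240 / 2.398 = 517.1 nm.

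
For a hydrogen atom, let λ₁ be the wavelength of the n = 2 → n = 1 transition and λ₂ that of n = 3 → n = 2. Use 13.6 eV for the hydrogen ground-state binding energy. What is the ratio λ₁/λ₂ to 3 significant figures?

0.185

λ ∝ 1/ΔE ∝ 1/(1/n_f² − 1/n_i²), and the Z² and hc factors cancel in the ratio.
λ₁/λ₂ = (1/2² − 1/3²)/(1/1² − 1/2²) = 0.1389/0.7500 = 0.185.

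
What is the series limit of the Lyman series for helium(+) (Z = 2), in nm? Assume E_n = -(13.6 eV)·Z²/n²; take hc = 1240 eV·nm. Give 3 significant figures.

22.8 nm

The Lyman series has lower level n_f = 1; the series limit corresponds to n_i → ∞.
ΔE_max = 13.6 × 4 / 1² = 54.40 eV.
λ_min = 1240 / 54.40 = 22.8 nm.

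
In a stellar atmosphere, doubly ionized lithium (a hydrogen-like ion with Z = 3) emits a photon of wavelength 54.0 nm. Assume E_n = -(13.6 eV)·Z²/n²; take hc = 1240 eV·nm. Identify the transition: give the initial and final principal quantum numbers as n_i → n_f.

n_i = 4, n_f = 2

The photon energy is ΔE = hc/λ = 1240 / 54.0 = 22.96 eV.
With Z = 3, ΔE = 122.4 × (1/n_f² − 1/n_i²), so 1/n_f² − 1/n_i² = 0.1876.
Trying n_f = 2 gives 1/n_i² = 0.06239, i.e. n_i ≈ 4; this pair matches.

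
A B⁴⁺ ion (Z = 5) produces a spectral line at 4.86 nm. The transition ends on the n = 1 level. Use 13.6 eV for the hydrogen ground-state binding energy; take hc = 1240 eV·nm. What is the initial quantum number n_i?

The photon energy is ΔE = hc/λ = 1240 / 4.86 = 255.1 eV.
With Z = 5, ΔE = 340.0 × (1/n_f² − 1/n_i²), so 1/n_f² − 1/n_i² = 0.7504.
With n_f = 1: 1/n_i² = 1/1 − 0.7504 = 0.2496, so n_i ≈ 2.00.

n_i = 2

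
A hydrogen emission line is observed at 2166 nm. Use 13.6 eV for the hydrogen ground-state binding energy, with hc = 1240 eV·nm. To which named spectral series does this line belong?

ΔE = 1240/2166 = 0.5725 eV.
This matches 13.6 × (1/4² − 1/7²), so n_f = 4: the Brackett series.

Brackett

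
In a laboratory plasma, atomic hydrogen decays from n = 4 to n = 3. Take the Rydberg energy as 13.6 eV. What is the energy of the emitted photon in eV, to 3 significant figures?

E_4 = −13.60/16 = −0.8500 eV and E_3 = −13.60/9 = −1.511 eV.
The photon energy is |E_4 − E_3| = 0.661 eV.

0.661 eV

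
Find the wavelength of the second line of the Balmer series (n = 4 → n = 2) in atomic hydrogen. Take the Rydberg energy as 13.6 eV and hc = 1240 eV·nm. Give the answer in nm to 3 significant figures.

The Balmer series terminates on n_f = 2; the second line has n_i = 2+2 = 4.
ΔE = 13.60 × (1/2² − 1/4²) = 2.550 eV.
λ = 1240 / 2.550 = 486 nm.

486 nm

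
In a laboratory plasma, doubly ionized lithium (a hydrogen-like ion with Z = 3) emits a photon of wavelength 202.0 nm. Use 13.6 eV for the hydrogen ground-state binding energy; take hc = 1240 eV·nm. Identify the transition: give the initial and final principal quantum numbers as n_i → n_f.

n_i = 9, n_f = 4

The photon energy is ΔE = hc/λ = 1240 / 202.0 = 6.139 eV.
With Z = 3, ΔE = 122.4 × (1/n_f² − 1/n_i²), so 1/n_f² − 1/n_i² = 0.05015.
Trying n_f = 4 gives 1/n_i² = 0.01235, i.e. n_i ≈ 9; this pair matches.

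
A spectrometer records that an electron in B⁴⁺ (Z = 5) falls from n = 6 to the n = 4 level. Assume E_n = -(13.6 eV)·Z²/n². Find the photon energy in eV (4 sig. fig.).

11.81 eV

The Bohr energies scale as Z², so for Z = 5: E_n = −340.0/n² eV.
E_6 = −340.0/36 = −9.444 eV and E_4 = −340.0/16 = −21.25 eV.
The photon energy is |E_6 − E_4| = 11.81 eV.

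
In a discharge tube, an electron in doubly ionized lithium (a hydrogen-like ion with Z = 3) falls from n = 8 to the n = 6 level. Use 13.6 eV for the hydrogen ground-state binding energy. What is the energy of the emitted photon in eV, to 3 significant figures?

1.49 eV

The Bohr energies scale as Z², so for Z = 3: E_n = −122.4/n² eV.
E_8 = −122.4/64 = −1.913 eV and E_6 = −122.4/36 = −3.400 eV.
The photon energy is |E_8 − E_6| = 1.49 eV.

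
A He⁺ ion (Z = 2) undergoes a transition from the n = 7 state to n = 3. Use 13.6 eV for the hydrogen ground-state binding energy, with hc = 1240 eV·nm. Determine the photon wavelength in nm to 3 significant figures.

For Z = 2 the level energies scale as Z², so the effective Rydberg energy is 13.6 × 4 = 54.40 eV.
ΔE = 54.40 × (1/3² − 1/7²) = 54.40 × 0.09070 = 4.934 eV.
λ = hc/ΔE = 1240 / 4.934 = 251 nm.

251 nm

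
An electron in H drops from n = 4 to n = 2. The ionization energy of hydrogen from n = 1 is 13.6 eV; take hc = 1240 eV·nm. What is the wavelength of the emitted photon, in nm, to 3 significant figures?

486 nm

ΔE = 13.60 × (1/2² − 1/4²) = 13.60 × 0.1875 = 2.550 eV.
λ = hc/ΔE = 1240 / 2.550 = 486 nm.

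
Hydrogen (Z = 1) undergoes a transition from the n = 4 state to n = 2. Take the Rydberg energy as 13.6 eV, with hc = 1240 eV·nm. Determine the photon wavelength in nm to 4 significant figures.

486.3 nm

ΔE = 13.60 × (1/2² − 1/4²) = 13.60 × 0.1875 = 2.550 eV.
λ = hc/ΔE = 1240 / 2.550 = 486.3 nm.
This line belongs to the Balmer series.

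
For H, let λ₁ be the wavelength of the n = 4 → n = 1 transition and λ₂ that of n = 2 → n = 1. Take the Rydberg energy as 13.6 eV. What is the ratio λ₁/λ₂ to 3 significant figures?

0.800

λ ∝ 1/ΔE ∝ 1/(1/n_f² − 1/n_i²), and the Z² and hc factors cancel in the ratio.
λ₁/λ₂ = (1/1² − 1/2²)/(1/1² − 1/4²) = 0.7500/0.9375 = 0.800.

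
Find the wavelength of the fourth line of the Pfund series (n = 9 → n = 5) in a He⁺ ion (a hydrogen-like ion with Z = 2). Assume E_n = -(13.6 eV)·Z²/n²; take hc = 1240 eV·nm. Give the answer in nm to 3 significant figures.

The Pfund series terminates on n_f = 5; the fourth line has n_i = 5+4 = 9.
ΔE = 54.40 × (1/5² − 1/9²) = 1.504 eV.
λ = 1240 / 1.504 = 824 nm.

824 nm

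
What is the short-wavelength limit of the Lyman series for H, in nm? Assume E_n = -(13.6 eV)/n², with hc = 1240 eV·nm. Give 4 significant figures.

The Lyman series has lower level n_f = 1; the series limit corresponds to n_i → ∞.
ΔE_max = 13.6 × 1 / 1² = 13.60 eV.
λ_min = 1240 / 13.60 = 91.18 nm.

91.18 nm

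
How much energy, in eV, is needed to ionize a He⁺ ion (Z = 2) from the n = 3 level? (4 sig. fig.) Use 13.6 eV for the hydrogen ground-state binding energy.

E_n = −13.6 Z²/n² = −54.40/n² eV for Z = 2.
E_3 = −54.40/9 = −6.044 eV, so ionization (to E = 0) requires 6.044 eV.

6.044 eV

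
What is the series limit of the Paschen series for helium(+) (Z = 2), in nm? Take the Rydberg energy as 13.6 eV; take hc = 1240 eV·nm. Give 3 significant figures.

The Paschen series has lower level n_f = 3; the series limit corresponds to n_i → ∞.
ΔE_max = 13.6 × 4 / 3² = 6.044 eV.
λ_min = 1240 / 6.044 = 205 nm.

205 nm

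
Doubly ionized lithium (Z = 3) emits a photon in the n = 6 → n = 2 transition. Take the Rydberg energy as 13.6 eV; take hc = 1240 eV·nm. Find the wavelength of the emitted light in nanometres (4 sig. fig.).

For Z = 3 the level energies scale as Z², so the effective Rydberg energy is 13.6 × 9 = 122.4 eV.
ΔE = 122.4 × (1/2² − 1/6²) = 122.4 × 0.2222 = 27.20 eV.
λ = hc/ΔE = 1240 / 27.20 = 45.59 nm.

45.59 nm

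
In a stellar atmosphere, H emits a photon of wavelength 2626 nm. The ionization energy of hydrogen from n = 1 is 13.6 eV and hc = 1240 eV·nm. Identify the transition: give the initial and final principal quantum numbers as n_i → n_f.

n_i = 6, n_f = 4

The photon energy is ΔE = hc/λ = 1240 / 2626 = 0.4722 eV.
With Z = 1, ΔE = 13.60 × (1/n_f² − 1/n_i²), so 1/n_f² − 1/n_i² = 0.03472.
Trying n_f = 4 gives 1/n_i² = 0.02778, i.e. n_i ≈ 6; this pair matches.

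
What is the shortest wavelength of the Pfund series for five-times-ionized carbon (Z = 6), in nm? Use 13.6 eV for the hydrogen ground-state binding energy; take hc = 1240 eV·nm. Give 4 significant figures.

The Pfund series has lower level n_f = 5; the series limit corresponds to n_i → ∞.
ΔE_max = 13.6 × 36 / 5² = 19.58 eV.
λ_min = 1240 / 19.58 = 63.32 nm.

63.32 nm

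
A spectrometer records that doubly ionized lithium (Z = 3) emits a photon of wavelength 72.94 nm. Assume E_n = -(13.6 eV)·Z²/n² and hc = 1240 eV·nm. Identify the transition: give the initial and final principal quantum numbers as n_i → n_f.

n_i = 3, n_f = 2

The photon energy is ΔE = hc/λ = 1240 / 72.94 = 17.00 eV.
With Z = 3, ΔE = 122.4 × (1/n_f² − 1/n_i²), so 1/n_f² − 1/n_i² = 0.1389.
Trying n_f = 2 gives 1/n_i² = 0.1111, i.e. n_i ≈ 3; this pair matches.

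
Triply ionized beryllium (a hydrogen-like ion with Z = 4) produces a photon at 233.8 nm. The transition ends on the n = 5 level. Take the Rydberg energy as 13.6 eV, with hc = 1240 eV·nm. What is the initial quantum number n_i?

n_i = 8

The photon energy is ΔE = hc/λ = 1240 / 233.8 = 5.304 eV.
With Z = 4, ΔE = 217.6 × (1/n_f² − 1/n_i²), so 1/n_f² − 1/n_i² = 0.02437.
With n_f = 5: 1/n_i² = 1/25 − 0.02437 = 0.01563, so n_i ≈ 8.00.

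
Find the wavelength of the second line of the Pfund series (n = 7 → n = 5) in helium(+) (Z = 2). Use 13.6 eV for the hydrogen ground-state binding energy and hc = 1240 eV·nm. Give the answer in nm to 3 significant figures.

The Pfund series terminates on n_f = 5; the second line has n_i = 5+2 = 7.
ΔE = 54.40 × (1/5² − 1/7²) = 1.066 eV.
λ = 1240 / 1.066 = 1160 nm.

1160 nm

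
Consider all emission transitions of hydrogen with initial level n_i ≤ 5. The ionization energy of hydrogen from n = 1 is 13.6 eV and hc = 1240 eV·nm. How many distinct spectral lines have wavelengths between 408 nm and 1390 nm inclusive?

Enumerate all n_i → n_f pairs with 1 ≤ n_f < n_i ≤ 5 and compute λ = 1240 / [13.6·1·(1/n_f² − 1/n_i²)].
Lines falling in [408, 1390] nm: 5→2 (434.2 nm), 4→2 (486.3 nm), 3→2 (656.5 nm), 5→3 (1282 nm).

4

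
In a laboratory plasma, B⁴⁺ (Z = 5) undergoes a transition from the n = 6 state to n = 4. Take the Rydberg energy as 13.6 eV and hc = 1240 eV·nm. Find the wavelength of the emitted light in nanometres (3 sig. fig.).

105 nm

For Z = 5 the level energies scale as Z², so the effective Rydberg energy is 13.6 × 25 = 340.0 eV.
ΔE = 340.0 × (1/4² − 1/6²) = 340.0 × 0.03472 = 11.81 eV.
λ = hc/ΔE = 1240 / 11.81 = 105 nm.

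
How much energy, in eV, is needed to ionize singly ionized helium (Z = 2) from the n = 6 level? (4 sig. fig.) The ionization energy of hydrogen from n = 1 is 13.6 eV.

1.511 eV

E_n = −13.6 Z²/n² = −54.40/n² eV for Z = 2.
E_6 = −54.40/36 = −1.511 eV, so ionization (to E = 0) requires 1.511 eV.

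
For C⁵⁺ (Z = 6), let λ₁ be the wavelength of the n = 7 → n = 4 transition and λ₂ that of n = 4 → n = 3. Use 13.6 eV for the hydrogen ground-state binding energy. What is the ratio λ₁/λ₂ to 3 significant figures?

1.15

λ ∝ 1/ΔE ∝ 1/(1/n_f² − 1/n_i²), and the Z² and hc factors cancel in the ratio.
λ₁/λ₂ = (1/3² − 1/4²)/(1/4² − 1/7²) = 0.04861/0.04209 = 1.15.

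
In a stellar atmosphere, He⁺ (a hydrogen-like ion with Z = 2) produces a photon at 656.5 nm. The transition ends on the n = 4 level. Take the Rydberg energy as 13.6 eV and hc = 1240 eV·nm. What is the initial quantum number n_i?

n_i = 6

The photon energy is ΔE = hc/λ = 1240 / 656.5 = 1.889 eV.
With Z = 2, ΔE = 54.40 × (1/n_f² − 1/n_i²), so 1/n_f² − 1/n_i² = 0.03472.
With n_f = 4: 1/n_i² = 1/16 − 0.03472 = 0.02778, so n_i ≈ 6.00.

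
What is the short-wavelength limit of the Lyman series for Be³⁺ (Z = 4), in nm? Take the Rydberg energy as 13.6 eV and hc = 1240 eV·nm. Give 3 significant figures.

5.70 nm

The Lyman series has lower level n_f = 1; the series limit corresponds to n_i → ∞.
ΔE_max = 13.6 × 16 / 1² = 217.6 eV.
λ_min = 1240 / 217.6 = 5.70 nm.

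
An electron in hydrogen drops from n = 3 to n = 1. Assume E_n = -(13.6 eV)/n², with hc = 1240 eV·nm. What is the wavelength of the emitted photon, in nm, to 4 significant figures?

102.6 nm

ΔE = 13.60 × (1/1² − 1/3²) = 13.60 × 0.8889 = 12.09 eV.
λ = hc/ΔE = 1240 / 12.09 = 102.6 nm.
This line belongs to the Lyman series.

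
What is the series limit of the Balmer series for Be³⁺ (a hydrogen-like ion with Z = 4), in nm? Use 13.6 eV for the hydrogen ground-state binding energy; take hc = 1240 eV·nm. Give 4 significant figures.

22.79 nm

The Balmer series has lower level n_f = 2; the series limit corresponds to n_i → ∞.
ΔE_max = 13.6 × 16 / 2² = 54.40 eV.
λ_min = 1240 / 54.40 = 22.79 nm.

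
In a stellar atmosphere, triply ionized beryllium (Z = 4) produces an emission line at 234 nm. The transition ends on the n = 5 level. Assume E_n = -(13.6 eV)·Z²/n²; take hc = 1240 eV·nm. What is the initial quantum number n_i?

n_i = 8

The photon energy is ΔE = hc/λ = 1240 / 234 = 5.299 eV.
With Z = 4, ΔE = 217.6 × (1/n_f² − 1/n_i²), so 1/n_f² − 1/n_i² = 0.02435.
With n_f = 5: 1/n_i² = 1/25 − 0.02435 = 0.01565, so n_i ≈ 7.99.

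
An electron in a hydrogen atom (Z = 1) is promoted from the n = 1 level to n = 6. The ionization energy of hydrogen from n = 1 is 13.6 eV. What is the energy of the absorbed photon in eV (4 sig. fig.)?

E_6 = −13.60/36 = −0.3778 eV and E_1 = −13.60/1 = −13.60 eV.
The photon energy is |E_6 − E_1| = 13.22 eV.

13.22 eV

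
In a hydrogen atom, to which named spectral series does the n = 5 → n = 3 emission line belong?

Paschen

The series is set by the lower level: n_f = 3 is the Paschen series.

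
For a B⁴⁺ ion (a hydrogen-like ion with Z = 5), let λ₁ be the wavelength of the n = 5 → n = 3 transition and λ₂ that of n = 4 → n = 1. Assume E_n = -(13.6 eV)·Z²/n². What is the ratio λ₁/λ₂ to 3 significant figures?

13.2

λ ∝ 1/ΔE ∝ 1/(1/n_f² − 1/n_i²), and the Z² and hc factors cancel in the ratio.
λ₁/λ₂ = (1/1² − 1/4²)/(1/3² − 1/5²) = 0.9375/0.07111 = 13.2.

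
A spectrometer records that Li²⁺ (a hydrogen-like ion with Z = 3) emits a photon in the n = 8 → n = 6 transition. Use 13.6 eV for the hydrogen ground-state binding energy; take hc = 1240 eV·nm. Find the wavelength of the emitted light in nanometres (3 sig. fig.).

834 nm

For Z = 3 the level energies scale as Z², so the effective Rydberg energy is 13.6 × 9 = 122.4 eV.
ΔE = 122.4 × (1/6² − 1/8²) = 122.4 × 0.01215 = 1.488 eV.
λ = hc/ΔE = 1240 / 1.488 = 834 nm.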